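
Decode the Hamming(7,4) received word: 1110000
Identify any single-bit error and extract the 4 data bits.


Syndrome = 0: no error detected

Data: 1000 (no errors)


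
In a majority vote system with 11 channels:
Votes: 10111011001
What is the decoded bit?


Ones: 7 out of 11
Threshold: 6

1 (7/11 voted 1)


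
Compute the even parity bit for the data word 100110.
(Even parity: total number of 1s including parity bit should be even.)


Number of 1s in data: 3
Parity bit: 1

1


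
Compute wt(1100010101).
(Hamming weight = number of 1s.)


Counting 1s in 1100010101

5


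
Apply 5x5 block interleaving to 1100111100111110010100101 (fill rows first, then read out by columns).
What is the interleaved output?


Matrix:
  11001
  11100
  11111
  00101
  00101
Read columns: 1110011100011110010010111

1110011100011110010010111


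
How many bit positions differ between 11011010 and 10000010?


XOR: 01011000
Count of 1s: 3

3


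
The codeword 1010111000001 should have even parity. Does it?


Number of 1s: 6

Yes, parity is correct (6 ones)


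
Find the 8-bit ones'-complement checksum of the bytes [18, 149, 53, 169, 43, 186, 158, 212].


Sum = 988 mod 256 = 220
Complement = 35

35


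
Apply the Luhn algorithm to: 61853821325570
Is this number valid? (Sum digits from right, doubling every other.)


Luhn sum = 54
54 mod 10 = 4

Invalid (Luhn sum mod 10 = 4)


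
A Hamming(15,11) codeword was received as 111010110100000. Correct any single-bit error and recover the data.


Syndrome = 0: no error detected

Data: 11010100000 (no errors)


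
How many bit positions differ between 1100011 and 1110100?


XOR: 0010111
Count of 1s: 4

4


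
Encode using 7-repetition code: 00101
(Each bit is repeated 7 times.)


Each bit -> 7 copies

00000000000000111111100000001111111


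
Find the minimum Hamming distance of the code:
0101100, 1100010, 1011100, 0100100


Comparing all pairs, minimum distance: 1
Can detect 0 errors, correct 0 errors

1


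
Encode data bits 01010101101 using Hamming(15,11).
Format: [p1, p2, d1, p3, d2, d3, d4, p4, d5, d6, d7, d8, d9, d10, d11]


Parity bits: p1=0, p2=1, p3=1, p4=0

010110100101101


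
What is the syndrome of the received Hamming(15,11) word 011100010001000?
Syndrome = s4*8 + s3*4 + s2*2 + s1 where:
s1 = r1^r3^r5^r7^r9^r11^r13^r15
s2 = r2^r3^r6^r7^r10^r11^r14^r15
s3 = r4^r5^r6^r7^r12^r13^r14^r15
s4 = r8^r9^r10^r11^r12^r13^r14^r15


s1=1, s2=0, s3=0, s4=0

Syndrome = 1 (error at position 1)


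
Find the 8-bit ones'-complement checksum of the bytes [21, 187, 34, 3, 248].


Sum = 493 mod 256 = 237
Complement = 18

18


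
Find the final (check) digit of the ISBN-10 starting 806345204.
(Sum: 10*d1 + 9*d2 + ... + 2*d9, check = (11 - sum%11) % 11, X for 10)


Weighted sum: 214
214 mod 11 = 5

Check digit: 6


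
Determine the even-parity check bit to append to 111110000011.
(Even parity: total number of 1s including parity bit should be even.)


Number of 1s in data: 7
Parity bit: 1

1


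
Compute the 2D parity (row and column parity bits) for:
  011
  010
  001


Row parities: 011
Column parities: 000

Row P: 011, Col P: 000, Corner: 0


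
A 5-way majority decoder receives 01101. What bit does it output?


Ones: 3 out of 5
Threshold: 3

1 (3/5 voted 1)


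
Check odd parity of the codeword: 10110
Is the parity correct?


Number of 1s: 3

Yes, parity is correct (3 ones)


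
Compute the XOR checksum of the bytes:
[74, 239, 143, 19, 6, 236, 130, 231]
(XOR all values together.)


XOR chain: 74 ^ 239 ^ 143 ^ 19 ^ 6 ^ 236 ^ 130 ^ 231 = 182

182


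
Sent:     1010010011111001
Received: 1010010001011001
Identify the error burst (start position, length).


XOR: 0000000010100000

Burst at position 8, length 3


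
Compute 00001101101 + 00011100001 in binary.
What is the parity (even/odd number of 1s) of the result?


00001101101 = 109
00011100001 = 225
Sum = 334 = 101001110
1s count = 5

odd parity (5 ones in 101001110)


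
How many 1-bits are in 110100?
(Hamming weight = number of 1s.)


Counting 1s in 110100

3


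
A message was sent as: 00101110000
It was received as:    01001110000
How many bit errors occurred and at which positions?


XOR: 01100000000

2 error(s) at position(s): 1, 2


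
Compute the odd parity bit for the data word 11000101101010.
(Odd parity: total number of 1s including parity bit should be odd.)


Number of 1s in data: 7
Parity bit: 0

0


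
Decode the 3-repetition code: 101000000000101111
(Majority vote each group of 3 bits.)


Groups: 101, 000, 000, 000, 101, 111
Majority votes: 100011

100011


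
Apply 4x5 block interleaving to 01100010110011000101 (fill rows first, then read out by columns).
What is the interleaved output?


Matrix:
  01100
  01011
  00110
  00101
Read columns: 00001100101101100101

00001100101101100101


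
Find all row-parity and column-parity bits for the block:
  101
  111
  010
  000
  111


Row parities: 01101
Column parities: 111

Row P: 01101, Col P: 111, Corner: 1


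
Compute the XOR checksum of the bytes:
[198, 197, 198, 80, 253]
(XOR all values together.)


XOR chain: 198 ^ 197 ^ 198 ^ 80 ^ 253 = 104

104


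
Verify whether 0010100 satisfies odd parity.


Number of 1s: 2

No, parity error (2 ones)


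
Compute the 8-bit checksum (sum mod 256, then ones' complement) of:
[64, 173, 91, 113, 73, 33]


Sum = 547 mod 256 = 35
Complement = 220

220


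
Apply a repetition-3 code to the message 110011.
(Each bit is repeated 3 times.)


Each bit -> 3 copies

111111000000111111


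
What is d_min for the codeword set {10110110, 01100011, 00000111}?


Comparing all pairs, minimum distance: 3
Can detect 2 errors, correct 1 errors

3


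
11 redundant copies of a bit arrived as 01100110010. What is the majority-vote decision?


Ones: 5 out of 11
Threshold: 6

0 (5/11 voted 1)


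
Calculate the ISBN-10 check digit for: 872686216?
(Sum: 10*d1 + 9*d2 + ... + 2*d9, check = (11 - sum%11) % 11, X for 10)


Weighted sum: 302
302 mod 11 = 5

Check digit: 6


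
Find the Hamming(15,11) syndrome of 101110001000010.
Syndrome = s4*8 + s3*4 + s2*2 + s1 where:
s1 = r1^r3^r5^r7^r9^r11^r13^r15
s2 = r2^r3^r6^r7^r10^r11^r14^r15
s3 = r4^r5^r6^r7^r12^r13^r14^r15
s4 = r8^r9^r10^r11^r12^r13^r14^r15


s1=0, s2=0, s3=1, s4=0

Syndrome = 4 (error at position 4)


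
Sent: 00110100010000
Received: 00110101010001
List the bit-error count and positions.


XOR: 00000001000001

2 error(s) at position(s): 7, 13


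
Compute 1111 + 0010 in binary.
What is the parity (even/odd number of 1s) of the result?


1111 = 15
0010 = 2
Sum = 17 = 10001
1s count = 2

even parity (2 ones in 10001)


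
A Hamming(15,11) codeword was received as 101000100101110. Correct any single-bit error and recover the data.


Syndrome = 0: no error detected

Data: 10010101110 (no errors)


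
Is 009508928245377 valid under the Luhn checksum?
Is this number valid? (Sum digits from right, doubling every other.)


Luhn sum = 62
62 mod 10 = 2

Invalid (Luhn sum mod 10 = 2)


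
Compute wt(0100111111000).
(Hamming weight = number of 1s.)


Counting 1s in 0100111111000

7


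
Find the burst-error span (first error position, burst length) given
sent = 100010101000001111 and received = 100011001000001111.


XOR: 000001100000000000

Burst at position 5, length 2


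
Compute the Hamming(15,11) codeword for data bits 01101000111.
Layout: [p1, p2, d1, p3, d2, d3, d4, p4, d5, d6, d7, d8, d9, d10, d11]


Parity bits: p1=0, p2=1, p3=1, p4=0

010111001000111


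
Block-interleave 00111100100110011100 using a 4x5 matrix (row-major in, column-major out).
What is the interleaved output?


Matrix:
  00111
  10010
  01100
  11100
Read columns: 01010011101111001000

01010011101111001000


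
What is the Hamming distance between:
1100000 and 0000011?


XOR: 1100011
Count of 1s: 4

4


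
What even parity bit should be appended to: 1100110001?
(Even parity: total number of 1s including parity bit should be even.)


Number of 1s in data: 5
Parity bit: 1

1


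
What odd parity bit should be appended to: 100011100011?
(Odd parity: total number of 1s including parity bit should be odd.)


Number of 1s in data: 6
Parity bit: 1

1


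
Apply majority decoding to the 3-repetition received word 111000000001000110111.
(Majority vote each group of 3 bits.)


Groups: 111, 000, 000, 001, 000, 110, 111
Majority votes: 1000011

1000011


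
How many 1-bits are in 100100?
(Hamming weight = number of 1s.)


Counting 1s in 100100

2


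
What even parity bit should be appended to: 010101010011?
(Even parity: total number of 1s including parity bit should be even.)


Number of 1s in data: 6
Parity bit: 0

0


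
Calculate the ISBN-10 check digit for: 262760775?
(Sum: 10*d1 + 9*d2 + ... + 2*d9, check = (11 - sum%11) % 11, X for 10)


Weighted sum: 234
234 mod 11 = 3

Check digit: 8


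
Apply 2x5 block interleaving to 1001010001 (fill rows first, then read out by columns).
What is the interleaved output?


Matrix:
  10010
  10001
Read columns: 1100001001

1100001001


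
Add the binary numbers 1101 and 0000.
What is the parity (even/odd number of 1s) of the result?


1101 = 13
0000 = 0
Sum = 13 = 1101
1s count = 3

odd parity (3 ones in 1101)


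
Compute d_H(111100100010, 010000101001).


XOR: 101100001011
Count of 1s: 6

6


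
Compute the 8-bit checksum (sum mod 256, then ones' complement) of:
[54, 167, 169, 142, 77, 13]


Sum = 622 mod 256 = 110
Complement = 145

145


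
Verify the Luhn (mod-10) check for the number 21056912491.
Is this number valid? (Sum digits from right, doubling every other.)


Luhn sum = 39
39 mod 10 = 9

Invalid (Luhn sum mod 10 = 9)


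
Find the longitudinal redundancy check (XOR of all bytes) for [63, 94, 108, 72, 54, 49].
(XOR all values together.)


XOR chain: 63 ^ 94 ^ 108 ^ 72 ^ 54 ^ 49 = 66

66


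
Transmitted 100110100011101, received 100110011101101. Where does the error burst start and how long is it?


XOR: 000000111110000

Burst at position 6, length 5


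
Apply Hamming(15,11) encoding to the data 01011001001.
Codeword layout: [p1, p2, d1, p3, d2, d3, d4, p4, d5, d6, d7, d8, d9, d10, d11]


Parity bits: p1=0, p2=0, p3=0, p4=1

000010111001001


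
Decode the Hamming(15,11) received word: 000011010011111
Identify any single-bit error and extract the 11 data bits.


Syndrome = 0: no error detected

Data: 01100011111 (no errors)


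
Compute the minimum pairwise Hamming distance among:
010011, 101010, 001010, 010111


Comparing all pairs, minimum distance: 1
Can detect 0 errors, correct 0 errors

1


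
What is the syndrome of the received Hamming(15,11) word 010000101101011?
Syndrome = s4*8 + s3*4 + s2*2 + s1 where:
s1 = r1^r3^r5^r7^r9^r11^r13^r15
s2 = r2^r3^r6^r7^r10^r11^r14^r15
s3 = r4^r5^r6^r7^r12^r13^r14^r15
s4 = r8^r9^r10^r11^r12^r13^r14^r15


s1=1, s2=1, s3=0, s4=1

Syndrome = 11 (error at position 11)


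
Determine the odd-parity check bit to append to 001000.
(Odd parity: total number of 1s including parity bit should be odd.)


Number of 1s in data: 1
Parity bit: 0

0


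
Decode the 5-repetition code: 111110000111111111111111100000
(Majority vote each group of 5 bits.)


Groups: 11111, 00001, 11111, 11111, 11111, 00000
Majority votes: 101110

101110


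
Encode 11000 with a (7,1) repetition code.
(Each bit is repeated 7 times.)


Each bit -> 7 copies

11111111111111000000000000000000000


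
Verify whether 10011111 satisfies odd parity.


Number of 1s: 6

No, parity error (6 ones)


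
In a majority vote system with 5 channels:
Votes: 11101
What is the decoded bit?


Ones: 4 out of 5
Threshold: 3

1 (4/5 voted 1)


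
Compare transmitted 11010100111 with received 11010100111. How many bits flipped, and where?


XOR: 00000000000

0 errors (received matches sent)


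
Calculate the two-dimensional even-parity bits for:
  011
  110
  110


Row parities: 000
Column parities: 011

Row P: 000, Col P: 011, Corner: 0


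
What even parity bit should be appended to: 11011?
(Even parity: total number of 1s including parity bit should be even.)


Number of 1s in data: 4
Parity bit: 0

0


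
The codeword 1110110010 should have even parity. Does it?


Number of 1s: 6

Yes, parity is correct (6 ones)


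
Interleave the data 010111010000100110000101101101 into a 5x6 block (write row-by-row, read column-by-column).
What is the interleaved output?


Matrix:
  010111
  010000
  100110
  000101
  101101
Read columns: 001011100000001101111010010011

001011100000001101111010010011


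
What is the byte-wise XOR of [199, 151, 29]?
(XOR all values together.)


XOR chain: 199 ^ 151 ^ 29 = 77

77


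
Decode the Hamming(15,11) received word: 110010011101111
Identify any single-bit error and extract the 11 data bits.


Syndrome = 13: error at position 13

Data: 01001101011 (corrected bit 13)


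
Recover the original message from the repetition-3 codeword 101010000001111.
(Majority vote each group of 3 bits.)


Groups: 101, 010, 000, 001, 111
Majority votes: 10001

10001


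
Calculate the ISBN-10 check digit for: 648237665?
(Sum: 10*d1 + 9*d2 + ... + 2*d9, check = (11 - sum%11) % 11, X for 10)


Weighted sum: 279
279 mod 11 = 4

Check digit: 7


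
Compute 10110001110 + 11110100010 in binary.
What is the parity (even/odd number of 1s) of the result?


10110001110 = 1422
11110100010 = 1954
Sum = 3376 = 110100110000
1s count = 5

odd parity (5 ones in 110100110000)


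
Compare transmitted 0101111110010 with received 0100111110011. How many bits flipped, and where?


XOR: 0001000000001

2 error(s) at position(s): 3, 12


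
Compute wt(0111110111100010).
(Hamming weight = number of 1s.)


Counting 1s in 0111110111100010

10


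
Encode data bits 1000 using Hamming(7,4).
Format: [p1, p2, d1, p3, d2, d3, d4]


Parity bits: p1=1, p2=1, p3=0

1110000


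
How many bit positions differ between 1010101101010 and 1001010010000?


XOR: 0011111111010
Count of 1s: 9

9


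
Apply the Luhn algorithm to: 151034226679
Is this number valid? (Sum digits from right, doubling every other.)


Luhn sum = 48
48 mod 10 = 8

Invalid (Luhn sum mod 10 = 8)


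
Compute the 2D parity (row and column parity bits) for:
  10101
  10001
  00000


Row parities: 100
Column parities: 00100

Row P: 100, Col P: 00100, Corner: 1


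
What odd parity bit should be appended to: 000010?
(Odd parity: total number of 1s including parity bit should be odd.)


Number of 1s in data: 1
Parity bit: 0

0


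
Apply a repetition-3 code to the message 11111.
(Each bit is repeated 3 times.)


Each bit -> 3 copies

111111111111111


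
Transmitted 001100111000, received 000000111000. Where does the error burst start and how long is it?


XOR: 001100000000

Burst at position 2, length 2


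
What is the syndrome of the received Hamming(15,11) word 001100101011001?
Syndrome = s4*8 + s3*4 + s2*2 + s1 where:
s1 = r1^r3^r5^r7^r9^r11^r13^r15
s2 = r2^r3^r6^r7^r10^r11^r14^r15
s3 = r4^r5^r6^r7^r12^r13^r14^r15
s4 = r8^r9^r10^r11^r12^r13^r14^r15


s1=1, s2=0, s3=0, s4=0

Syndrome = 1 (error at position 1)


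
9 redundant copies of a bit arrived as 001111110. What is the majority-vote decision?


Ones: 6 out of 9
Threshold: 5

1 (6/9 voted 1)


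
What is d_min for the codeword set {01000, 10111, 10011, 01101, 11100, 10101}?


Comparing all pairs, minimum distance: 1
Can detect 0 errors, correct 0 errors

1


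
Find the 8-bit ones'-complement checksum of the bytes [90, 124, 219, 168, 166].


Sum = 767 mod 256 = 255
Complement = 0

0


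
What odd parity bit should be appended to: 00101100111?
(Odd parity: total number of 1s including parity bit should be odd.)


Number of 1s in data: 6
Parity bit: 1

1


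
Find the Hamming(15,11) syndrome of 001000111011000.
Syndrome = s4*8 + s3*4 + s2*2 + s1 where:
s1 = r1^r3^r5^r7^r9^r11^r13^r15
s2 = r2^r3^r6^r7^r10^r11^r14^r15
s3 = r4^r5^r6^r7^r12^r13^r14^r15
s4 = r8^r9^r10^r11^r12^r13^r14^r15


s1=0, s2=1, s3=0, s4=0

Syndrome = 2 (error at position 2)


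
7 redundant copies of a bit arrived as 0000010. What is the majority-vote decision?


Ones: 1 out of 7
Threshold: 4

0 (1/7 voted 1)


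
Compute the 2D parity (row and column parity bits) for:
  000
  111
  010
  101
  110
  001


Row parities: 011001
Column parities: 111

Row P: 011001, Col P: 111, Corner: 1


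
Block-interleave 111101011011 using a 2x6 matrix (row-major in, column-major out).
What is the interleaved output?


Matrix:
  111101
  011011
Read columns: 101111100111

101111100111


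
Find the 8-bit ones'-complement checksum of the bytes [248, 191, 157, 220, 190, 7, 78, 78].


Sum = 1169 mod 256 = 145
Complement = 110

110


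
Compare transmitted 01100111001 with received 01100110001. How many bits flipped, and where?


XOR: 00000001000

1 error(s) at position(s): 7


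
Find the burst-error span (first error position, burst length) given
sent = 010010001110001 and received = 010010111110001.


XOR: 000000110000000

Burst at position 6, length 2


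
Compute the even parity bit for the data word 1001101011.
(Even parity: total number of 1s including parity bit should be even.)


Number of 1s in data: 6
Parity bit: 0

0


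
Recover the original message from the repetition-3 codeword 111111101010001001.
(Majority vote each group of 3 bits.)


Groups: 111, 111, 101, 010, 001, 001
Majority votes: 111000

111000


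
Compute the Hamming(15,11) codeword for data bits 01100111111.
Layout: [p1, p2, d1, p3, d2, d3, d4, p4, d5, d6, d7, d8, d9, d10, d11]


Parity bits: p1=0, p2=1, p3=0, p4=0

010011000111111


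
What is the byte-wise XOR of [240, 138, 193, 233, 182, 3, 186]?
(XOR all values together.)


XOR chain: 240 ^ 138 ^ 193 ^ 233 ^ 182 ^ 3 ^ 186 = 93

93


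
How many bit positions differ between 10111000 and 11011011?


XOR: 01100011
Count of 1s: 4

4


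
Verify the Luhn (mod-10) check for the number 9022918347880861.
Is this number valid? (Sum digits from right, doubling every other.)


Luhn sum = 77
77 mod 10 = 7

Invalid (Luhn sum mod 10 = 7)


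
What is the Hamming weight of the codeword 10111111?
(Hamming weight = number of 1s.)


Counting 1s in 10111111

7


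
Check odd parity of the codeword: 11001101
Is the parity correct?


Number of 1s: 5

Yes, parity is correct (5 ones)


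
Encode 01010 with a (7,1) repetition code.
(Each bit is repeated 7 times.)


Each bit -> 7 copies

00000001111111000000011111110000000


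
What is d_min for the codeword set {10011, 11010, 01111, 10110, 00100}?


Comparing all pairs, minimum distance: 2
Can detect 1 errors, correct 0 errors

2


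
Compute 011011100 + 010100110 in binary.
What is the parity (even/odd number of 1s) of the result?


011011100 = 220
010100110 = 166
Sum = 386 = 110000010
1s count = 3

odd parity (3 ones in 110000010)


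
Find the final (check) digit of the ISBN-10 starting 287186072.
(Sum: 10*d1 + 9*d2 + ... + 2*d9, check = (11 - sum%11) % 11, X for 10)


Weighted sum: 258
258 mod 11 = 5

Check digit: 6


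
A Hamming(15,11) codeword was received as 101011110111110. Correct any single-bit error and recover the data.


Syndrome = 0: no error detected

Data: 11110111110 (no errors)


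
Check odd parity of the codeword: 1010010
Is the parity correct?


Number of 1s: 3

Yes, parity is correct (3 ones)


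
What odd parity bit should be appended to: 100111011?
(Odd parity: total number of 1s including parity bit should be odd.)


Number of 1s in data: 6
Parity bit: 1

1


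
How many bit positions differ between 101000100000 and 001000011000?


XOR: 100000111000
Count of 1s: 4

4


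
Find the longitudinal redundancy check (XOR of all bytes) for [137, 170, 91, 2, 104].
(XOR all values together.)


XOR chain: 137 ^ 170 ^ 91 ^ 2 ^ 104 = 18

18


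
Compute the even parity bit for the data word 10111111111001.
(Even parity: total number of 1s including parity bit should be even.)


Number of 1s in data: 11
Parity bit: 1

1


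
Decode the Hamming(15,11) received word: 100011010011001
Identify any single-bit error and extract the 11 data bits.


Syndrome = 2: error at position 2

Data: 01100011001 (corrected bit 2)


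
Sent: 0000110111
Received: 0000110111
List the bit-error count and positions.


XOR: 0000000000

0 errors (received matches sent)


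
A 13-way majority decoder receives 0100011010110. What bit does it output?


Ones: 6 out of 13
Threshold: 7

0 (6/13 voted 1)


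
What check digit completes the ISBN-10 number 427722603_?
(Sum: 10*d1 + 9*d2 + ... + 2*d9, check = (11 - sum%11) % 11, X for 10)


Weighted sum: 215
215 mod 11 = 6

Check digit: 5


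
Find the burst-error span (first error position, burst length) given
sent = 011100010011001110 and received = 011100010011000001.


XOR: 000000000000001111

Burst at position 14, length 4


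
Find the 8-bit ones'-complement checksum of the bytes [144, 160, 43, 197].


Sum = 544 mod 256 = 32
Complement = 223

223


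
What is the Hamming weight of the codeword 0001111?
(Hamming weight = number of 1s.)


Counting 1s in 0001111

4


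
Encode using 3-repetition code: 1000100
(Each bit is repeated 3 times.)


Each bit -> 3 copies

111000000000111000000


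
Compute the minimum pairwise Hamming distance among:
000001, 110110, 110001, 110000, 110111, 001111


Comparing all pairs, minimum distance: 1
Can detect 0 errors, correct 0 errors

1


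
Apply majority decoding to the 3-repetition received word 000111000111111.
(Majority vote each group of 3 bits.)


Groups: 000, 111, 000, 111, 111
Majority votes: 01011

01011


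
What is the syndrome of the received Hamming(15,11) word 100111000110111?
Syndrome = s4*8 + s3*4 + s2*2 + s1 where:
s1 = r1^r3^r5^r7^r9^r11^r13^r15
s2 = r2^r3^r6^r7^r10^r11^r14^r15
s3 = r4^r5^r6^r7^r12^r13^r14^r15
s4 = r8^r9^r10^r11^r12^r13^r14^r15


s1=1, s2=1, s3=0, s4=1

Syndrome = 11 (error at position 11)


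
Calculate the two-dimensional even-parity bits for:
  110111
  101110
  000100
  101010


Row parities: 1011
Column parities: 110111

Row P: 1011, Col P: 110111, Corner: 1


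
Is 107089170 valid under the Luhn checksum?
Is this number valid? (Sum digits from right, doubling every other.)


Luhn sum = 31
31 mod 10 = 1

Invalid (Luhn sum mod 10 = 1)


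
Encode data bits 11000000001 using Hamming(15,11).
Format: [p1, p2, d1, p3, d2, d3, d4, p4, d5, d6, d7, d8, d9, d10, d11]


Parity bits: p1=1, p2=0, p3=0, p4=1

101010010000001


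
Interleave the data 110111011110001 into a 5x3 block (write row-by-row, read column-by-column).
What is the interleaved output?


Matrix:
  110
  111
  011
  110
  001
Read columns: 110101111001101

110101111001101


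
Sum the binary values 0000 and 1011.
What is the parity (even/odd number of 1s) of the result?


0000 = 0
1011 = 11
Sum = 11 = 1011
1s count = 3

odd parity (3 ones in 1011)


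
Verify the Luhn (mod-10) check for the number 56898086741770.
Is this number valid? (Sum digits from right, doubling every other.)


Luhn sum = 66
66 mod 10 = 6

Invalid (Luhn sum mod 10 = 6)


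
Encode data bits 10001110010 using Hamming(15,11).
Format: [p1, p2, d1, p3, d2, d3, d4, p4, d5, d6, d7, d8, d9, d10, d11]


Parity bits: p1=1, p2=0, p3=1, p4=0

101100001110010


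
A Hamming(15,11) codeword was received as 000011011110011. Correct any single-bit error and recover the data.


Syndrome = 2: error at position 2

Data: 01101110011 (corrected bit 2)


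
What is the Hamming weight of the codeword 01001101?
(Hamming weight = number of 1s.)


Counting 1s in 01001101

4


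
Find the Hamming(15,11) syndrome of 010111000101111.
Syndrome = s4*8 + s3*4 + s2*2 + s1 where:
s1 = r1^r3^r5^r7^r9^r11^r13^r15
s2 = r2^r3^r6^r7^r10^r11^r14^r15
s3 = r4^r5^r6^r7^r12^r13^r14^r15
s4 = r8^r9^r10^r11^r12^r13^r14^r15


s1=1, s2=1, s3=1, s4=1

Syndrome = 15 (error at position 15)


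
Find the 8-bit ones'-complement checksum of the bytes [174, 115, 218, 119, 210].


Sum = 836 mod 256 = 68
Complement = 187

187


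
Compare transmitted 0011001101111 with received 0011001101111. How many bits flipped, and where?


XOR: 0000000000000

0 errors (received matches sent)


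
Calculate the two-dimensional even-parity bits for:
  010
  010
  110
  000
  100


Row parities: 11001
Column parities: 010

Row P: 11001, Col P: 010, Corner: 1


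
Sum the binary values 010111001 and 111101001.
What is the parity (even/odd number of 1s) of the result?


010111001 = 185
111101001 = 489
Sum = 674 = 1010100010
1s count = 4

even parity (4 ones in 1010100010)


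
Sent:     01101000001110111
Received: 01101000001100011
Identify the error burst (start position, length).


XOR: 00000000000010100

Burst at position 12, length 3


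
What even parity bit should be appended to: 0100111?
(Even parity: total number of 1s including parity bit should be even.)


Number of 1s in data: 4
Parity bit: 0

0


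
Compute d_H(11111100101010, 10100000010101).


XOR: 01011100111111
Count of 1s: 10

10


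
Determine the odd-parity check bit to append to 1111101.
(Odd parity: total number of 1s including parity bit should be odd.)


Number of 1s in data: 6
Parity bit: 1

1


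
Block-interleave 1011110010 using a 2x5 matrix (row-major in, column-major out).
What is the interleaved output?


Matrix:
  10111
  10010
Read columns: 1100101110

1100101110


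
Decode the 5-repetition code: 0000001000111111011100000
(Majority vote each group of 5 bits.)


Groups: 00000, 01000, 11111, 10111, 00000
Majority votes: 00110

00110


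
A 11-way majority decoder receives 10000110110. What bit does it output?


Ones: 5 out of 11
Threshold: 6

0 (5/11 voted 1)


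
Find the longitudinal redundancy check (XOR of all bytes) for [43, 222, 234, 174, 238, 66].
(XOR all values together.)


XOR chain: 43 ^ 222 ^ 234 ^ 174 ^ 238 ^ 66 = 29

29


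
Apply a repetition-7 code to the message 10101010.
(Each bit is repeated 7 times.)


Each bit -> 7 copies

11111110000000111111100000001111111000000011111110000000


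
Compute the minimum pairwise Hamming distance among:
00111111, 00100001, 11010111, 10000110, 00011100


Comparing all pairs, minimum distance: 3
Can detect 2 errors, correct 1 errors

3


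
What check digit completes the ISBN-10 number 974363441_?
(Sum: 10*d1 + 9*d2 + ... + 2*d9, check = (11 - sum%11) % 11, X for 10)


Weighted sum: 287
287 mod 11 = 1

Check digit: X


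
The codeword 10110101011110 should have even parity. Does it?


Number of 1s: 9

No, parity error (9 ones)


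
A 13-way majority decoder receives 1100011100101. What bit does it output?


Ones: 7 out of 13
Threshold: 7

1 (7/13 voted 1)


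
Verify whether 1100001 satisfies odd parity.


Number of 1s: 3

Yes, parity is correct (3 ones)


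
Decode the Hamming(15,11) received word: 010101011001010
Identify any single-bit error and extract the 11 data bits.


Syndrome = 3: error at position 3

Data: 10101001010 (corrected bit 3)


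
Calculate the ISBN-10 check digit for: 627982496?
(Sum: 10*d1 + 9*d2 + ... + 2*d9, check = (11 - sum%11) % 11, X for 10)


Weighted sum: 310
310 mod 11 = 2

Check digit: 9


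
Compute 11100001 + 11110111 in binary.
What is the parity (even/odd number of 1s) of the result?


11100001 = 225
11110111 = 247
Sum = 472 = 111011000
1s count = 5

odd parity (5 ones in 111011000)


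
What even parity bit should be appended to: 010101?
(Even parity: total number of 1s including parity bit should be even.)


Number of 1s in data: 3
Parity bit: 1

1


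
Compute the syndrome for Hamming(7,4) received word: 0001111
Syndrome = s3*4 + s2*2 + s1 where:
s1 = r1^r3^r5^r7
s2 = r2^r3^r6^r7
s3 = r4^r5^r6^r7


s1=0, s2=0, s3=0

Syndrome = 0 (no error)


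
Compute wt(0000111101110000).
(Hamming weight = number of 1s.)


Counting 1s in 0000111101110000

7


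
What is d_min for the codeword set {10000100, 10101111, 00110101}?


Comparing all pairs, minimum distance: 4
Can detect 3 errors, correct 1 errors

4


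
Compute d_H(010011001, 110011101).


XOR: 100000100
Count of 1s: 2

2


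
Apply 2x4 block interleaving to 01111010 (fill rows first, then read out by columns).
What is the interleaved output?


Matrix:
  0111
  1010
Read columns: 01101110

01101110


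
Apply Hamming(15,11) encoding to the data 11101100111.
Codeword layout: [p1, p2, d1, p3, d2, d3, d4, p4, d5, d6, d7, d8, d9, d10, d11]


Parity bits: p1=1, p2=1, p3=1, p4=1

111111011100111


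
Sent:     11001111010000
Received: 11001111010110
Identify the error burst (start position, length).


XOR: 00000000000110

Burst at position 11, length 2


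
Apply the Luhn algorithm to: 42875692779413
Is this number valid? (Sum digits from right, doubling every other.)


Luhn sum = 72
72 mod 10 = 2

Invalid (Luhn sum mod 10 = 2)


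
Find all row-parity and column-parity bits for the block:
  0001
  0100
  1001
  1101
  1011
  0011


Row parities: 110110
Column parities: 1001

Row P: 110110, Col P: 1001, Corner: 0


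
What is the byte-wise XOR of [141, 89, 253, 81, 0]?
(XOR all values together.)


XOR chain: 141 ^ 89 ^ 253 ^ 81 ^ 0 = 120

120


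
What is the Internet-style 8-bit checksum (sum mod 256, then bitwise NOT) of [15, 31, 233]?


Sum = 279 mod 256 = 23
Complement = 232

232


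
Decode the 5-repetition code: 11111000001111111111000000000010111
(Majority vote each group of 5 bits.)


Groups: 11111, 00000, 11111, 11111, 00000, 00000, 10111
Majority votes: 1011001

1011001


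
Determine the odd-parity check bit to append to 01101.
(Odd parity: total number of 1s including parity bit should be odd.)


Number of 1s in data: 3
Parity bit: 0

0


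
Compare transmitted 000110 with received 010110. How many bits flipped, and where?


XOR: 010000

1 error(s) at position(s): 1


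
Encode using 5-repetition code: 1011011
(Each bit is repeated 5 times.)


Each bit -> 5 copies

11111000001111111111000001111111111


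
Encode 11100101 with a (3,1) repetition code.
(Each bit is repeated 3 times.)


Each bit -> 3 copies

111111111000000111000111


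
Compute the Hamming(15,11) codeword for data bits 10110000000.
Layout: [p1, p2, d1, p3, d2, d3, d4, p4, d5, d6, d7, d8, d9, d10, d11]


Parity bits: p1=0, p2=1, p3=0, p4=0

011001100000000


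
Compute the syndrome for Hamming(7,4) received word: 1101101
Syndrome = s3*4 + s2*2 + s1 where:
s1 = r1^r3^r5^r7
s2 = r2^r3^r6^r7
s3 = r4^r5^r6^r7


s1=1, s2=0, s3=1

Syndrome = 5 (error at position 5)


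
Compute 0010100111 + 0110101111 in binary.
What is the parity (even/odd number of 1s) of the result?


0010100111 = 167
0110101111 = 431
Sum = 598 = 1001010110
1s count = 5

odd parity (5 ones in 1001010110)


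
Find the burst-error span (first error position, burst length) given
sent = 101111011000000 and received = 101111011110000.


XOR: 000000000110000

Burst at position 9, length 2


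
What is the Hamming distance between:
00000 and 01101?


XOR: 01101
Count of 1s: 3

3


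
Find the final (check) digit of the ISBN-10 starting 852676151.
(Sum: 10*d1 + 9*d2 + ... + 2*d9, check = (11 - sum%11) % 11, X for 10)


Weighted sum: 276
276 mod 11 = 1

Check digit: X


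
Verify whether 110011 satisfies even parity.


Number of 1s: 4

Yes, parity is correct (4 ones)


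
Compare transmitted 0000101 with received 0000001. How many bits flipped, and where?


XOR: 0000100

1 error(s) at position(s): 4


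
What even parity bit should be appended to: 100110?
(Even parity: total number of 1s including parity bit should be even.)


Number of 1s in data: 3
Parity bit: 1

1


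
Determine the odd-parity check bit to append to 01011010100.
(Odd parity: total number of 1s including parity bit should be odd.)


Number of 1s in data: 5
Parity bit: 0

0


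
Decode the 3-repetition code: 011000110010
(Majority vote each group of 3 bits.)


Groups: 011, 000, 110, 010
Majority votes: 1010

1010


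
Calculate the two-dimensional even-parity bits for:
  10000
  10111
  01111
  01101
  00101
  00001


Row parities: 100101
Column parities: 00001

Row P: 100101, Col P: 00001, Corner: 1


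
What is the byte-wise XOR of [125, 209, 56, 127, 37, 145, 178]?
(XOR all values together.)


XOR chain: 125 ^ 209 ^ 56 ^ 127 ^ 37 ^ 145 ^ 178 = 237

237


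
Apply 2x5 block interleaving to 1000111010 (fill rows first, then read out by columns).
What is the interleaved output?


Matrix:
  10001
  11010
Read columns: 1101000110

1101000110


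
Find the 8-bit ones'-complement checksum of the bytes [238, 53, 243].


Sum = 534 mod 256 = 22
Complement = 233

233


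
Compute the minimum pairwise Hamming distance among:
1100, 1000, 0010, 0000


Comparing all pairs, minimum distance: 1
Can detect 0 errors, correct 0 errors

1


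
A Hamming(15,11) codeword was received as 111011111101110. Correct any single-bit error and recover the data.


Syndrome = 0: no error detected

Data: 11111101110 (no errors)


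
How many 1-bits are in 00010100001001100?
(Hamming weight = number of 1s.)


Counting 1s in 00010100001001100

5


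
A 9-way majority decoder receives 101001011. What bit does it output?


Ones: 5 out of 9
Threshold: 5

1 (5/9 voted 1)


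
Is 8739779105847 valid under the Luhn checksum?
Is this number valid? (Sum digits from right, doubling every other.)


Luhn sum = 72
72 mod 10 = 2

Invalid (Luhn sum mod 10 = 2)


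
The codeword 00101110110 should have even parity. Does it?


Number of 1s: 6

Yes, parity is correct (6 ones)


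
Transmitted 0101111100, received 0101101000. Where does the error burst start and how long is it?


XOR: 0000010100

Burst at position 5, length 3


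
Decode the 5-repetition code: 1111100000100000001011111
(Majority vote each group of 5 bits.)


Groups: 11111, 00000, 10000, 00010, 11111
Majority votes: 10001

10001


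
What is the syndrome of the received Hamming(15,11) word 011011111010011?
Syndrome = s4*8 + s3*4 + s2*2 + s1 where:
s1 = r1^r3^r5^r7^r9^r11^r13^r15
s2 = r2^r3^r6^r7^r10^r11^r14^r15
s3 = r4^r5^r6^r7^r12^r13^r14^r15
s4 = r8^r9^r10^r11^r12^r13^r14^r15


s1=0, s2=1, s3=1, s4=1

Syndrome = 14 (error at position 14)


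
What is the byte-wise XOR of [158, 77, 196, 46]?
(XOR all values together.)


XOR chain: 158 ^ 77 ^ 196 ^ 46 = 57

57


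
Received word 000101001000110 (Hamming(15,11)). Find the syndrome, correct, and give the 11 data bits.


Syndrome = 8: error at position 8

Data: 00101000110 (corrected bit 8)


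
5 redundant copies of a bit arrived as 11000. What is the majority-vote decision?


Ones: 2 out of 5
Threshold: 3

0 (2/5 voted 1)


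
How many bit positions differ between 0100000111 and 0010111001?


XOR: 0110111110
Count of 1s: 7

7


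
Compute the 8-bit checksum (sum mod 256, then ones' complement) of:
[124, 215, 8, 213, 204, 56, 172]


Sum = 992 mod 256 = 224
Complement = 31

31


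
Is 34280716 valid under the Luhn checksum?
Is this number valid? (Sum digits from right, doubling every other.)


Luhn sum = 37
37 mod 10 = 7

Invalid (Luhn sum mod 10 = 7)


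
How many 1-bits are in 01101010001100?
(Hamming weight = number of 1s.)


Counting 1s in 01101010001100

6


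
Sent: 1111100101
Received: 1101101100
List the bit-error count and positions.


XOR: 0010001001

3 error(s) at position(s): 2, 6, 9


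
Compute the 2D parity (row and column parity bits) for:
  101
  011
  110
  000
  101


Row parities: 00000
Column parities: 101

Row P: 00000, Col P: 101, Corner: 0


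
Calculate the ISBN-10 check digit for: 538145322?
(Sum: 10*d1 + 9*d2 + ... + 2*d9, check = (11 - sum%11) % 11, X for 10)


Weighted sum: 219
219 mod 11 = 10

Check digit: 1


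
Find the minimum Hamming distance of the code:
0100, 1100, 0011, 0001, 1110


Comparing all pairs, minimum distance: 1
Can detect 0 errors, correct 0 errors

1


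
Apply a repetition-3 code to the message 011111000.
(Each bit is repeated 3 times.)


Each bit -> 3 copies

000111111111111111000000000


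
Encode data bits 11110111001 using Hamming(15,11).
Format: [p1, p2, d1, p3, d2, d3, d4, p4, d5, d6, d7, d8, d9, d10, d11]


Parity bits: p1=1, p2=0, p3=1, p4=0

101111100111001


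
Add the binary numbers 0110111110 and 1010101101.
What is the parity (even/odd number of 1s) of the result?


0110111110 = 446
1010101101 = 685
Sum = 1131 = 10001101011
1s count = 6

even parity (6 ones in 10001101011)


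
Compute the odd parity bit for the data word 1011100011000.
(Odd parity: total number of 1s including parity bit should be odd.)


Number of 1s in data: 6
Parity bit: 1

1


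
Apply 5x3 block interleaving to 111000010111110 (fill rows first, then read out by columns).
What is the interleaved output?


Matrix:
  111
  000
  010
  111
  110
Read columns: 100111011110010

100111011110010


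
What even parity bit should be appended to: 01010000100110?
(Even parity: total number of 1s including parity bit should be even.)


Number of 1s in data: 5
Parity bit: 1

1


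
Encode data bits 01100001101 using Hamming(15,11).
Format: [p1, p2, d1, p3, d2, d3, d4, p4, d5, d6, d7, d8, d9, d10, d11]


Parity bits: p1=1, p2=0, p3=1, p4=1

100111010001101


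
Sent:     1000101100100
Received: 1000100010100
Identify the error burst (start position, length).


XOR: 0000001110000

Burst at position 6, length 3


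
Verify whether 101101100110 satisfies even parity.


Number of 1s: 7

No, parity error (7 ones)


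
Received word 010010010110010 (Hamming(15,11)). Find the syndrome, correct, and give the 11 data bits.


Syndrome = 0: no error detected

Data: 01000110010 (no errors)


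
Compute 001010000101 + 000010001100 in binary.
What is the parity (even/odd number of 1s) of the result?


001010000101 = 645
000010001100 = 140
Sum = 785 = 1100010001
1s count = 4

even parity (4 ones in 1100010001)


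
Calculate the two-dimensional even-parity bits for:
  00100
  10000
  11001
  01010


Row parities: 1110
Column parities: 00111

Row P: 1110, Col P: 00111, Corner: 1


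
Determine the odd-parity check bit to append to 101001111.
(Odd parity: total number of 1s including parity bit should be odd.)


Number of 1s in data: 6
Parity bit: 1

1


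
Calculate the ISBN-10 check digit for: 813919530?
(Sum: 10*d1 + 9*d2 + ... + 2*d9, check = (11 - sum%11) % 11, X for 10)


Weighted sum: 256
256 mod 11 = 3

Check digit: 8


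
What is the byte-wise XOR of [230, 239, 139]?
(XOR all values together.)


XOR chain: 230 ^ 239 ^ 139 = 130

130


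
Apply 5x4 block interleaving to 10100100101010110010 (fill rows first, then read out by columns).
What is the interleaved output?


Matrix:
  1010
  0100
  1010
  1011
  0010
Read columns: 10110010001011100010

10110010001011100010


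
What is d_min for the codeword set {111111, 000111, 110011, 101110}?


Comparing all pairs, minimum distance: 2
Can detect 1 errors, correct 0 errors

2
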